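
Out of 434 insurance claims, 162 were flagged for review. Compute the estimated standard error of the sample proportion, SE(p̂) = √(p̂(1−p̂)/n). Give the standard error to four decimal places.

Sample proportion p̂ = 162/434 = 0.37327.
p̂(1−p̂) = 0.233940.
SE = √(0.233940/434) = 0.0232.

SE = 0.0232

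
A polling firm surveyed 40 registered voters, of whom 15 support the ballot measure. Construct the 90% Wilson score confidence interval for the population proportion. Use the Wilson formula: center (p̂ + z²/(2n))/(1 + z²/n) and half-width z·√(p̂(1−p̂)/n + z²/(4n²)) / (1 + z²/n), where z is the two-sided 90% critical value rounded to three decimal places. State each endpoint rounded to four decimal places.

(0.2608, 0.5050)

p̂ = 15/40 = 0.37500; z = 1.645, so z² = 2.706025.
1 + z²/n = 1.067651.
Adjusted center: (0.37500 + z²/(2n))/1.067651 = 0.38292.
Radicand: p̂(1−p̂)/n + z²/(4n²) = 0.005859375 + 0.000422816 = 0.006282191.
Half-width = z·√(radicand)/denom = 1.645·0.079260/1.067651 = 0.12212.
So the interval runs from 0.2608 to 0.5050.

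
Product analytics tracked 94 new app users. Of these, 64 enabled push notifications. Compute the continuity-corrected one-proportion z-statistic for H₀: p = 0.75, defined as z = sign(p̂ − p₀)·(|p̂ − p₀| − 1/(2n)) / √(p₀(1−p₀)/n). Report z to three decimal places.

Sample proportion p̂ = 64/94 = 0.68085. p̂ − p₀ = -0.069149.
1/(2n) = 0.005319.
Corrected numerator: |-0.069149| − 0.005319 = 0.063830.
Under H₀, SE = √(p₀(1−p₀)/n) = √(0.75·0.25/94) = √0.001994681 = 0.044662.
z = (−)0.063830/0.044662 = -1.429.

z = -1.429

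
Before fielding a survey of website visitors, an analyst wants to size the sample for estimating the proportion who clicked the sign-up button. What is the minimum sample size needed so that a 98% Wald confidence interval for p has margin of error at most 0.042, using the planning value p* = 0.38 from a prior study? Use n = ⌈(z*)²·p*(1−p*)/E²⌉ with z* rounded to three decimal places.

z* = 2.326 at the 98% level.
p*(1−p*) = 0.2356.
(z*)²·p*(1−p*)/E² = 5.410276·0.2356/0.001764 = 722.597.
⌈722.597⌉ = 723.

n = 723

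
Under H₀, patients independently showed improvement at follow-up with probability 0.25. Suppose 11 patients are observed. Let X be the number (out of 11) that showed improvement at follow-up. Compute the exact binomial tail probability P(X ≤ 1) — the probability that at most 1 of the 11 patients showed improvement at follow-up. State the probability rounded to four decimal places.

X is binomial with n = 11 and p = 0.25.
P(X ≤ 1) = C(11,0)·0.25^0·0.75^11 + C(11,1)·0.25^1·0.75^10.
= 0.042235 + 0.154862 = 0.1971.

P = 0.1971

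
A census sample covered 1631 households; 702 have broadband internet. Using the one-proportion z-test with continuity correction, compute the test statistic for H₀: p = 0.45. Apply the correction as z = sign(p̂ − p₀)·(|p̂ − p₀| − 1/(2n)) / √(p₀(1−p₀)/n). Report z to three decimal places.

z = -1.565

Sample proportion p̂ = 702/1631 = 0.43041. p̂ − p₀ = -0.019589.
Continuity correction 1/(2n) = 1/3262 = 0.000307.
Corrected numerator: |-0.019589| − 0.000307 = 0.019282.
Null standard error: √(0.45·0.55/1631) = √0.000151747 = 0.012319.
z = −0.019282/0.012319 = -1.565.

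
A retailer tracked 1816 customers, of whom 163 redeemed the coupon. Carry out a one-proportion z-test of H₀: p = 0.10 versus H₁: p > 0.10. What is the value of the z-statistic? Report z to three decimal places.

z = -1.455

p̂ = 163/1816 = 0.08976.
SE₀ = √(0.10·0.90/1816) = 0.007040.
Test statistic: z = -0.01024/0.007040 = -1.455.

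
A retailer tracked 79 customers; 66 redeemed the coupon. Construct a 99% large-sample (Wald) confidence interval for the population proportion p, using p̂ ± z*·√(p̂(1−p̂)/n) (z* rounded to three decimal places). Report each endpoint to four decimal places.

(0.7280, 0.9429)

With x = 66 successes in n = 79, p̂ = 0.83544.
SE = √(p̂(1−p̂)/n) = √(0.137478/79) = 0.041716.
z* = 2.576 at the 99% level.
Margin = 2.576·0.041716 = 0.10746.
CI: 0.83544 ± 0.10746 = (0.7280, 0.9429).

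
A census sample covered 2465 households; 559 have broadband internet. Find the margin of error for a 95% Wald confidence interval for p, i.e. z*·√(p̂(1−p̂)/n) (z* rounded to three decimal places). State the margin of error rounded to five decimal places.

ME = 0.01653

With x = 559 successes in n = 2465, p̂ = 0.22677.
SE = √(p̂(1−p̂)/n) = √(0.175348/2465) = 0.008434.
For 95% confidence, z* = 1.960.
So ME = 0.01653.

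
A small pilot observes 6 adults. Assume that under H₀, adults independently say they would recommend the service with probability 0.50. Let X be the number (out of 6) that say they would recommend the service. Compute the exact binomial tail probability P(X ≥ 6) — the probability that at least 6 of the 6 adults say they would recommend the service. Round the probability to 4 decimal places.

P = 0.0156

X ~ Binomial(n=6, p=0.50).
P(X ≥ 6) = C(6,6)·0.50^6·0.50^0.
= 0.015625 = 0.0156.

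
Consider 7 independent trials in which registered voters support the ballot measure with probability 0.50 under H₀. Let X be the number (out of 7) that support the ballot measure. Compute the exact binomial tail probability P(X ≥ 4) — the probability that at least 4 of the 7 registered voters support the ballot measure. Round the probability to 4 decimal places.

P = 0.5000

X is binomial with n = 7 and p = 0.50.
P(X ≥ 4) = C(7,4)·0.50^4·0.50^3 + C(7,5)·0.50^5·0.50^2 + C(7,6)·0.50^6·0.50^1 + C(7,7)·0.50^7·0.50^0.
= 0.273438 + 0.164062 + 0.054688 + 0.007812 = 0.5000.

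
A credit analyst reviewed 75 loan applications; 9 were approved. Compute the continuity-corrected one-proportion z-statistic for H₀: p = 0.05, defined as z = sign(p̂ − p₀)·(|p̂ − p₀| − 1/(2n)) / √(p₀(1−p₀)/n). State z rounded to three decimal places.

Sample proportion p̂ = 9/75 = 0.12000. p̂ − p₀ = 0.070000.
Continuity correction 1/(2n) = 1/150 = 0.006667.
Corrected numerator: |0.070000| − 0.006667 = 0.063333.
SE₀ = √(0.05·0.95/75) = 0.025166.
z = (+)0.063333/0.025166 = 2.517.

z = 2.517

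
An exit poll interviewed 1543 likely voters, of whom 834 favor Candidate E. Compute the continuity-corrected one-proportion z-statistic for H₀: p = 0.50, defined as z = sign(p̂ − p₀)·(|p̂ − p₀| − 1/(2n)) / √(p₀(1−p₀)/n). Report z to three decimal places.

The sample proportion is 834/1543 = 0.54051. p̂ − p₀ = 0.040506.
Continuity correction 1/(2n) = 1/3086 = 0.000324.
Corrected numerator: |0.040506| − 0.000324 = 0.040182.
Under H₀, SE = √(p₀(1−p₀)/n) = √(0.50·0.50/1543) = √0.000162022 = 0.012729.
z = (+)0.040182/0.012729 = 3.157.

z = 3.157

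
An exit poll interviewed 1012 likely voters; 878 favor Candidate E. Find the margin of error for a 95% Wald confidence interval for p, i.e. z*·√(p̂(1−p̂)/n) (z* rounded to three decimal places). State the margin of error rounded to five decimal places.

The sample proportion is 878/1012 = 0.86759.
Standard error of p̂: √(0.114878/1012) = √0.000113516 = 0.010654.
z* = 1.960 at the 95% level.
So ME = 0.02088.

ME = 0.02088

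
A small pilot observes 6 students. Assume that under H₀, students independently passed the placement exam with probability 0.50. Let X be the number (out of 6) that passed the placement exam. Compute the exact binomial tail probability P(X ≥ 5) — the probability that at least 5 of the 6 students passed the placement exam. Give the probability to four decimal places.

X is binomial with n = 6 and p = 0.50.
P(X ≥ 5) = C(6,5)·0.50^5·0.50^1 + C(6,6)·0.50^6·0.50^0.
= 0.093750 + 0.015625 = 0.1094.

P = 0.1094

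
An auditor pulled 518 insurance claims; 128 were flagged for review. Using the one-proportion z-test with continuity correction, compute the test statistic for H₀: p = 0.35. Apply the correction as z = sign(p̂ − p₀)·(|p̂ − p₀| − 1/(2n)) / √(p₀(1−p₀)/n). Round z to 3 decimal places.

The sample proportion is 128/518 = 0.24710. p̂ − p₀ = -0.102896.
1/(2n) = 0.000965.
Corrected numerator: |-0.102896| − 0.000965 = 0.101931.
SE₀ = √(0.35·0.65/518) = 0.020957.
z = (−)0.101931/0.020957 = -4.864.

z = -4.864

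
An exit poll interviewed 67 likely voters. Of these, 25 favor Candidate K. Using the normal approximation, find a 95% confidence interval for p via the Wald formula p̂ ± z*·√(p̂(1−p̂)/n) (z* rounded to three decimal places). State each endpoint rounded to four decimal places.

The sample proportion is 25/67 = 0.37313.
SE = √(p̂(1−p̂)/n) = √(0.233905/67) = 0.059086.
For 95% confidence, z* = 1.960.
Margin of error: 1.960 × 0.059086 = 0.11581.
Interval: 0.37313 ± 0.11581 → (0.2573, 0.4889).

(0.2573, 0.4889)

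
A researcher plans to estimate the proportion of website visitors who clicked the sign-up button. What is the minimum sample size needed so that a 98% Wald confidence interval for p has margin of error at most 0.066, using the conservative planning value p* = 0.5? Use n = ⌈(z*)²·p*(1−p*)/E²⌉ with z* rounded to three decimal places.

z* = 2.326 at the 98% level.
p*(1−p*) = 0.2500.
(z*)²·p*(1−p*)/E² = 5.410276·0.2500/0.004356 = 310.507.
Rounding up, n = 311.

n = 311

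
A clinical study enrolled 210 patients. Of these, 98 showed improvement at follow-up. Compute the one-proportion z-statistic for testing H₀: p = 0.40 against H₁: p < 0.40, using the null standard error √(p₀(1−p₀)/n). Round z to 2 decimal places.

z = 1.97

The sample proportion is 98/210 = 0.46667.
Null standard error: √(0.40·0.60/210) = √0.001142857 = 0.033806.
z = (0.46667 − 0.40)/0.033806 = 0.06667/0.033806 = 1.97.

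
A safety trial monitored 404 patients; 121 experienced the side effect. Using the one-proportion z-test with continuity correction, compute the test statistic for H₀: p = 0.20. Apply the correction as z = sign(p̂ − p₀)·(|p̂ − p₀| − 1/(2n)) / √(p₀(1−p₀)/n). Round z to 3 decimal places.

Sample proportion p̂ = 121/404 = 0.29950. p̂ − p₀ = 0.099505.
1/(2n) = 0.001238.
Corrected numerator: |0.099505| − 0.001238 = 0.098267.
Under H₀, SE = √(p₀(1−p₀)/n) = √(0.20·0.80/404) = √0.000396040 = 0.019901.
z = (+)0.098267/0.019901 = 4.938.

z = 4.938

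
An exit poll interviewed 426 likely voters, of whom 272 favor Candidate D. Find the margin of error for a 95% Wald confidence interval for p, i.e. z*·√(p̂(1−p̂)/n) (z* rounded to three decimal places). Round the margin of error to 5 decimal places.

The sample proportion is 272/426 = 0.63850.
SE = √(p̂(1−p̂)/n) = √(0.230818/426) = 0.023277.
For 95% confidence, z* = 1.960.
So ME = 0.04562.

ME = 0.04562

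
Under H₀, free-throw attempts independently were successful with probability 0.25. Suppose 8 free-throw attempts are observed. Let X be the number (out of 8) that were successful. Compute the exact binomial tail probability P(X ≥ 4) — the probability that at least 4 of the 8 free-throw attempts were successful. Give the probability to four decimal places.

P = 0.1138

X ~ Binomial(n=8, p=0.25).
P(X ≥ 4) = Σ_{j=4}^{8} C(8,j)·0.25^j·0.75^{8−j}.
= 0.086517 + 0.023071 + 0.003845 + 0.000366 + 0.000015 = 0.1138.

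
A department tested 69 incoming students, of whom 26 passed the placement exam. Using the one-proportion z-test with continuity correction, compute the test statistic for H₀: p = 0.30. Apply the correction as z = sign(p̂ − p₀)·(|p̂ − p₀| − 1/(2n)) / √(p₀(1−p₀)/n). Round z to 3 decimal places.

With x = 26 successes in n = 69, p̂ = 0.37681. p̂ − p₀ = 0.076812.
Continuity correction 1/(2n) = 1/138 = 0.007246.
Corrected numerator: |0.076812| − 0.007246 = 0.069566.
Null standard error: √(0.30·0.70/69) = √0.003043478 = 0.055168.
z = +0.069566/0.055168 = 1.261.

z = 1.261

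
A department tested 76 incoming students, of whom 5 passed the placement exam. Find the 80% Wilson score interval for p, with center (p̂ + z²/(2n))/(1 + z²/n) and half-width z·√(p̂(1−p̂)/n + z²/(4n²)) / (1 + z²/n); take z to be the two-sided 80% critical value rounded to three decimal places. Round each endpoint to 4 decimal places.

p̂ = 5/76 = 0.06579; z = 1.282, so z² = 1.643524.
Denominator 1 + z²/n = 1 + 1.643524/76 = 1.021625.
Center = (0.06579 + 0.010813)/1.021625 = 0.07498.
Radicand: p̂(1−p̂)/n + z²/(4n²) = 0.000808700 + 0.000071136 = 0.000879836.
Half-width = z·√(radicand)/denom = 1.282·0.029662/1.021625 = 0.03722.
So the interval runs from 0.0378 to 0.1122.

(0.0378, 0.1122)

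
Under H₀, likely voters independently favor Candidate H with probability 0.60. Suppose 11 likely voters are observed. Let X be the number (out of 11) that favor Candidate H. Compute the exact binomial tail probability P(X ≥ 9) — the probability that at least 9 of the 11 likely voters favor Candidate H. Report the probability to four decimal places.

P = 0.1189

X is binomial with n = 11 and p = 0.60.
P(X ≥ 9) = C(11,9)·0.60^9·0.40^2 + C(11,10)·0.60^10·0.40^1 + C(11,11)·0.60^11·0.40^0.
= 0.088684 + 0.026605 + 0.003628 = 0.1189.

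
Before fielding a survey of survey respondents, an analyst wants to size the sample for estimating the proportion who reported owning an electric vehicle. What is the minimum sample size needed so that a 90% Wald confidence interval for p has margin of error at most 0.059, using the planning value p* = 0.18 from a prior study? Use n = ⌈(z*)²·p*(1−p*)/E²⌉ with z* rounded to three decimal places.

n = 115

For 90% confidence, z* = 1.645.
p*(1−p*) = 0.18·0.82 = 0.1476.
Required n before rounding: 2.706025 × 0.1476 / 0.059² = 114.740.
Rounding up, n = 115.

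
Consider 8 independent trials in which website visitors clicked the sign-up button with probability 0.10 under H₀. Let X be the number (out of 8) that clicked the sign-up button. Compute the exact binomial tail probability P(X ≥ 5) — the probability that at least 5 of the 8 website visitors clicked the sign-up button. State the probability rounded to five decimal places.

P = 0.00043

X is binomial with n = 8 and p = 0.10.
P(X ≥ 5) = C(8,5)·0.10^5·0.90^3 + C(8,6)·0.10^6·0.90^2 + C(8,7)·0.10^7·0.90^1 + C(8,8)·0.10^8·0.90^0.
= 0.000408 + 0.000023 + 0.000001 + 0.000000 = 0.00043.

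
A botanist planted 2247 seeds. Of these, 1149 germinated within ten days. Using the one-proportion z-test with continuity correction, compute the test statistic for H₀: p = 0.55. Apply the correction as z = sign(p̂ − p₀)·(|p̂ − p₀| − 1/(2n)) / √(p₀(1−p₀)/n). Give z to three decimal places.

With x = 1149 successes in n = 2247, p̂ = 0.51135. p̂ − p₀ = -0.038652.
1/(2n) = 0.000223.
Corrected numerator: |-0.038652| − 0.000223 = 0.038429.
Under H₀, SE = √(p₀(1−p₀)/n) = √(0.55·0.45/2247) = √0.000110147 = 0.010495.
z = (−)0.038429/0.010495 = -3.662.

z = -3.662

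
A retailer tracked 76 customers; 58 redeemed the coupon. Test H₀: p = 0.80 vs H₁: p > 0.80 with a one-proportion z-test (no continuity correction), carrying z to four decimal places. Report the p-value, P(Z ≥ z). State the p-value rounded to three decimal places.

p-value = 0.789

The sample proportion is 58/76 = 0.76316.
Under H₀, SE = √(p₀(1−p₀)/n) = √(0.80·0.20/76) = √0.002105263 = 0.045883.
z = (p̂ − p₀)/SE = (58/76 − 0.80)/0.045883 ≈ -0.8030.
p-value = P(Z ≥ z) with z = -0.8030 → 0.789.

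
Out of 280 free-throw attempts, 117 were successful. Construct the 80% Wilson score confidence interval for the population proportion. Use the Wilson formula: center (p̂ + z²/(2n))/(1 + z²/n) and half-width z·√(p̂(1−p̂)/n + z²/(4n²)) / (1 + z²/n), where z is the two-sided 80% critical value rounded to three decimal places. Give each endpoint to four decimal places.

(0.3807, 0.4560)

Here p̂ = 117/280 = 0.41786 and z = 1.282 (z² = 1.643524).
1 + z²/n = 1.005870.
Adjusted center: (0.41786 + z²/(2n))/1.005870 = 0.41834.
Radicand: p̂(1−p̂)/n + z²/(4n²) = 0.000868759 + 0.000005241 = 0.000874000.
Half-width = z·√(radicand)/denom = 1.282·0.029563/1.005870 = 0.03768.
CI: 0.41834 ± 0.03768 = (0.3807, 0.4560).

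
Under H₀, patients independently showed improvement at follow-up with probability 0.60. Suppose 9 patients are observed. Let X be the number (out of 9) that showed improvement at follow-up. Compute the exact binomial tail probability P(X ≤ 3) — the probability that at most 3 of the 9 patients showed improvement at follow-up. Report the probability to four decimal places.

P = 0.0994

X is binomial with n = 9 and p = 0.60.
P(X ≤ 3) = C(9,0)·0.60^0·0.40^9 + C(9,1)·0.60^1·0.40^8 + C(9,2)·0.60^2·0.40^7 + C(9,3)·0.60^3·0.40^6.
= 0.000262 + 0.003539 + 0.021234 + 0.074318 = 0.0994.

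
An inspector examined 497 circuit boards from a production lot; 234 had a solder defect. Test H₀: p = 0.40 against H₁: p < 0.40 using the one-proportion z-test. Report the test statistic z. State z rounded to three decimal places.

z = 3.223

With x = 234 successes in n = 497, p̂ = 0.47082.
Null standard error: √(0.40·0.60/497) = √0.000482897 = 0.021975.
Test statistic: z = 0.07082/0.021975 = 3.223.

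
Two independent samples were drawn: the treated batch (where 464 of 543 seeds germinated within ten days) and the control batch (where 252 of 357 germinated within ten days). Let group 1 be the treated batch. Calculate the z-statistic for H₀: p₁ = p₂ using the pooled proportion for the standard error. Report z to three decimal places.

p̂₁ = 464/543 = 0.85451, p̂₂ = 252/357 = 0.70588.
Pooling: p̂ = 716/900 = 0.79556.
Pooled SE = √[0.1626469·0.00464274] ≈ 0.027480.
z = (p̂₁ − p̂₂)/SE = (0.85451 − 0.70588)/0.027480 = 0.14863/0.027480 = 5.409.

z = 5.409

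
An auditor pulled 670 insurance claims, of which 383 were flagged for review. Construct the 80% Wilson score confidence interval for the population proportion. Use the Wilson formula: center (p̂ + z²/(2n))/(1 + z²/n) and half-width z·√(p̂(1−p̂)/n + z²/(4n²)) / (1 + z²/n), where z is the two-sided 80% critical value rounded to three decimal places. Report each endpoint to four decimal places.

(0.5470, 0.5959)

Here p̂ = 383/670 = 0.57164 and z = 1.282 (z² = 1.643524).
Denominator 1 + z²/n = 1 + 1.643524/670 = 1.002453.
Adjusted center: (0.57164 + z²/(2n))/1.002453 = 0.57147.
Radicand: p̂(1−p̂)/n + z²/(4n²) = 0.000365474 + 0.000000915 = 0.000366389.
Half-width = 1.282·√0.000366389/1.002453 = 0.02448.
CI: 0.57147 ± 0.02448 = (0.5470, 0.5959).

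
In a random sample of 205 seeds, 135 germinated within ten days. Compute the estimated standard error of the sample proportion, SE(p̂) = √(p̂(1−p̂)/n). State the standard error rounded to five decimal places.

Sample proportion p̂ = 135/205 = 0.65854.
p̂(1−p̂) = 0.65854·0.34146 = 0.224865.
SE = √(0.224865/205) = √0.001096902 = 0.03312.

SE = 0.03312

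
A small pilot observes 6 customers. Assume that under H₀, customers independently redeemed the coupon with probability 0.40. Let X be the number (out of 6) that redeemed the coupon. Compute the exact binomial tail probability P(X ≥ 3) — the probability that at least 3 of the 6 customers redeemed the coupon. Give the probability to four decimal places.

P = 0.4557

X ~ Binomial(n=6, p=0.40).
P(X ≥ 3) = C(6,3)·0.40^3·0.60^3 + C(6,4)·0.40^4·0.60^2 + C(6,5)·0.40^5·0.60^1 + C(6,6)·0.40^6·0.60^0.
= 0.276480 + 0.138240 + 0.036864 + 0.004096 = 0.4557.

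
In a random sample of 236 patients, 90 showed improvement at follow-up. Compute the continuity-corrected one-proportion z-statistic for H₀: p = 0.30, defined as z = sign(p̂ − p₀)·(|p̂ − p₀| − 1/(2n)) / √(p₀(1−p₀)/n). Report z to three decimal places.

z = 2.656

The sample proportion is 90/236 = 0.38136. p̂ − p₀ = 0.081356.
1/(2n) = 0.002119.
Corrected numerator: |0.081356| − 0.002119 = 0.079237.
Under H₀, SE = √(p₀(1−p₀)/n) = √(0.30·0.70/236) = √0.000889831 = 0.029830.
z = +0.079237/0.029830 = 2.656.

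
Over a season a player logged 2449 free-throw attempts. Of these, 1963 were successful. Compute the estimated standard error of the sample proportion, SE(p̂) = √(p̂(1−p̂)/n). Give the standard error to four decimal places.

SE = 0.0081

Sample proportion p̂ = 1963/2449 = 0.80155.
p̂(1−p̂) = 0.80155·0.19845 = 0.159068.
SE = √(0.159068/2449) = 0.0081.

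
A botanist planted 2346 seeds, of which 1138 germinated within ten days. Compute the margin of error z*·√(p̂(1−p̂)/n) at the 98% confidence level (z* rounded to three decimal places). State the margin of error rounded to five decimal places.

Sample proportion p̂ = 1138/2346 = 0.48508.
SE = √(p̂(1−p̂)/n) = √(0.249777/2346) = 0.010318.
The 98% critical value is z* = 2.326.
So ME = 0.02400.

ME = 0.02400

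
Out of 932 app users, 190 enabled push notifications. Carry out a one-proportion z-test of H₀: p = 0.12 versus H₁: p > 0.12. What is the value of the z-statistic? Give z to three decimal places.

z = 7.879

The sample proportion is 190/932 = 0.20386.
Null standard error: √(0.12·0.88/932) = √0.000113305 = 0.010644.
z = (p̂ − p₀)/SE = (0.20386 − 0.12)/0.010644 = 7.879.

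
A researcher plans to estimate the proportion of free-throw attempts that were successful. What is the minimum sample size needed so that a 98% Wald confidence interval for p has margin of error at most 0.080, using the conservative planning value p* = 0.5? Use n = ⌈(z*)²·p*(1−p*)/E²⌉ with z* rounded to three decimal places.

The 98% critical value is z* = 2.326.
p*(1−p*) = 0.50·0.50 = 0.2500.
Required n before rounding: 5.410276 × 0.2500 / 0.080² = 211.339.
Rounding up, n = 212.

n = 212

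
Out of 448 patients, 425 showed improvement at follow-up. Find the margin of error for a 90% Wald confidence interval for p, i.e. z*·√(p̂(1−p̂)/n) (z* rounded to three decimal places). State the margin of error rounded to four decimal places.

ME = 0.0172

p̂ = 425/448 = 0.94866.
SE = √(p̂(1−p̂)/n) = √(0.048704/448) = 0.010427.
z* = 1.645 at the 90% level.
Margin of error = z*·SE = 1.645 × 0.010427 = 0.0172.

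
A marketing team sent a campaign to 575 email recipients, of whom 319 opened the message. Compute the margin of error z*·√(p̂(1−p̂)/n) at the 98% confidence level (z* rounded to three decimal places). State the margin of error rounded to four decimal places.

p̂ = 319/575 = 0.55478.
SE(p̂) = √(0.55478·0.44522/575) = 0.020726.
z* = 2.326 at the 98% level.
Margin of error = z*·SE = 2.326 × 0.020726 = 0.0482.

ME = 0.0482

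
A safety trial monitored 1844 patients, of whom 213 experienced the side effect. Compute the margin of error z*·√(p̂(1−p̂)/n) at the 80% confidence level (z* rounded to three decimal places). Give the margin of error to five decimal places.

ME = 0.00954

With x = 213 successes in n = 1844, p̂ = 0.11551.
SE(p̂) = √(0.11551·0.88449/1844) = 0.007443.
z* = 1.282 at the 80% level.
ME = 1.282·0.007443 = 0.00954.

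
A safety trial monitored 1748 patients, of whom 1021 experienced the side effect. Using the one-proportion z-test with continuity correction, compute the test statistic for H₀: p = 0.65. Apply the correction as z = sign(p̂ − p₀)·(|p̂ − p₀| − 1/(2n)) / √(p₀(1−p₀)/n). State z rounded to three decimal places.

With x = 1021 successes in n = 1748, p̂ = 0.58410. p̂ − p₀ = -0.065904.
1/(2n) = 0.000286.
Corrected numerator: |-0.065904| − 0.000286 = 0.065618.
Null standard error: √(0.65·0.35/1748) = √0.000130149 = 0.011408.
z = (−)0.065618/0.011408 = -5.752.

z = -5.752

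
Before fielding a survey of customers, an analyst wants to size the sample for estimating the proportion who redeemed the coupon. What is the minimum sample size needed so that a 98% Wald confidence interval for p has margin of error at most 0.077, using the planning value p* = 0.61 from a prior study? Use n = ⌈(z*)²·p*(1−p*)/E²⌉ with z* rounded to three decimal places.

The 98% critical value is z* = 2.326.
p*(1−p*) = 0.61·0.39 = 0.2379.
Required n before rounding: 5.410276 × 0.2379 / 0.077² = 217.086.
Rounding up, n = 218.

n = 218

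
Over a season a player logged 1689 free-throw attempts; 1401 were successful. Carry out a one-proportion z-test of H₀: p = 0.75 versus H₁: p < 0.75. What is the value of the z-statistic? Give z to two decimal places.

z = 7.54

Sample proportion p̂ = 1401/1689 = 0.82948.
Under H₀, SE = √(p₀(1−p₀)/n) = √(0.75·0.25/1689) = √0.000111012 = 0.010536.
z = (0.82948 − 0.75)/0.010536 = 0.07948/0.010536 = 7.54.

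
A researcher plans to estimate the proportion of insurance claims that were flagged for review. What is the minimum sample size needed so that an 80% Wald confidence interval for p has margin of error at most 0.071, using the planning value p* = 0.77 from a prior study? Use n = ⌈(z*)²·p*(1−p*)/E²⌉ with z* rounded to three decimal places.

n = 58

For 80% confidence, z* = 1.282.
p*(1−p*) = 0.77·0.23 = 0.1771.
(z*)²·p*(1−p*)/E² = 1.643524·0.1771/0.005041 = 57.740.
⌈57.740⌉ = 58.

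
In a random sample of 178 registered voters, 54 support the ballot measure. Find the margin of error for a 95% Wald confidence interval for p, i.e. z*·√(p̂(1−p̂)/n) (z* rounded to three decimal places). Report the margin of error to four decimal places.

The sample proportion is 54/178 = 0.30337.
SE(p̂) = √(0.30337·0.69663/178) = 0.034457.
z* = 1.960 at the 95% level.
So ME = 0.0675.

ME = 0.0675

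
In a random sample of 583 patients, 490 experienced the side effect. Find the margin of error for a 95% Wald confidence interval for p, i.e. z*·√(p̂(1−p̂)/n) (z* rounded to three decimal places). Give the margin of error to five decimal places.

ME = 0.02972

The sample proportion is 490/583 = 0.84048.
SE = √(p̂(1−p̂)/n) = √(0.134073/583) = 0.015165.
The 95% critical value is z* = 1.960.
Margin of error = z*·SE = 1.960 × 0.015165 = 0.02972.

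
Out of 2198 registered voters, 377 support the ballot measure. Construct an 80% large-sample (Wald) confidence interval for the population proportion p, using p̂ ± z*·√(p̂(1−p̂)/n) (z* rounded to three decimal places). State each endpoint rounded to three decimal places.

With x = 377 successes in n = 2198, p̂ = 0.17152.
SE = √(p̂(1−p̂)/n) = √(0.142101/2198) = 0.008041.
The 80% critical value is z* = 1.282.
Margin = 1.282·0.008041 = 0.01031.
Interval: 0.17152 ± 0.01031 → (0.161, 0.182).

(0.161, 0.182)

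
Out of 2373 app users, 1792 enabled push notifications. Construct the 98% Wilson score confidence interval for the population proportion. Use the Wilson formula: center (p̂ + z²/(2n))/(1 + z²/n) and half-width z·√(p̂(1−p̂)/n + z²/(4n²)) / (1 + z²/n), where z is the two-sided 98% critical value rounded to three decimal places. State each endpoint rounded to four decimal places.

(0.7341, 0.7751)

Here p̂ = 1792/2373 = 0.75516 and z = 2.326 (z² = 5.410276).
1 + z²/n = 1.002280.
Adjusted center: (0.75516 + z²/(2n))/1.002280 = 0.75458.
Radicand: p̂(1−p̂)/n + z²/(4n²) = 0.000077915 + 0.000000240 = 0.000078155.
Half-width = z·√(radicand)/denom = 2.326·0.008841/1.002280 = 0.02052.
Interval: 0.75458 ± 0.02052 → (0.7341, 0.7751).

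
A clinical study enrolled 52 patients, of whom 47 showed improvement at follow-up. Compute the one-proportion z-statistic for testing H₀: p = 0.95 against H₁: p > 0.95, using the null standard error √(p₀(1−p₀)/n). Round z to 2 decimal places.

z = -1.53

Sample proportion p̂ = 47/52 = 0.90385.
Under H₀, SE = √(p₀(1−p₀)/n) = √(0.95·0.05/52) = √0.000913462 = 0.030224.
Test statistic: z = -0.04615/0.030224 = -1.53.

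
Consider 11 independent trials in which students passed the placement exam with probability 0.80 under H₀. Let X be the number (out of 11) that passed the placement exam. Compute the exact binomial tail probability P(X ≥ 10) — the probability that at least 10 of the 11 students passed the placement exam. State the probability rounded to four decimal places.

X ~ Binomial(n=11, p=0.80).
P(X ≥ 10) = C(11,10)·0.80^10·0.20^1 + C(11,11)·0.80^11·0.20^0.
= 0.236223 + 0.085899 = 0.3221.

P = 0.3221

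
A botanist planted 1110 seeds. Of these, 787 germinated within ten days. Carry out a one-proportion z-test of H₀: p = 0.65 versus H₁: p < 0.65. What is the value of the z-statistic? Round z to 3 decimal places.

z = 4.122

p̂ = 787/1110 = 0.70901.
Null standard error: √(0.65·0.35/1110) = √0.000204955 = 0.014316.
Test statistic: z = 0.05901/0.014316 = 4.122.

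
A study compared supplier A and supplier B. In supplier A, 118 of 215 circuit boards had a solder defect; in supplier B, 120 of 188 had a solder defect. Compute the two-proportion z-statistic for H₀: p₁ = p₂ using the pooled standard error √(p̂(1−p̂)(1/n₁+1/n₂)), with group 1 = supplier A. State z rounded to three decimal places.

z = -1.822

Sample proportions: p̂₁ = 118/215 = 0.54884 and p̂₂ = 120/188 = 0.63830.
Pooled p̂ = (118+120)/(215+188) = 238/403 = 0.59057.
Pooled SE = √[0.2417969·0.00997031] ≈ 0.049100.
z = -0.08946/0.049100 = -1.822.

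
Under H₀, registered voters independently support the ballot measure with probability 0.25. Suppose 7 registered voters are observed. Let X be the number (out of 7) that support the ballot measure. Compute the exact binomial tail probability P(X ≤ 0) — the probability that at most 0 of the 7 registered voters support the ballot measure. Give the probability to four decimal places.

P = 0.1335

X ~ Binomial(n=7, p=0.25).
P(X ≤ 0) = C(7,0)·0.25^0·0.75^7.
= 0.133484 = 0.1335.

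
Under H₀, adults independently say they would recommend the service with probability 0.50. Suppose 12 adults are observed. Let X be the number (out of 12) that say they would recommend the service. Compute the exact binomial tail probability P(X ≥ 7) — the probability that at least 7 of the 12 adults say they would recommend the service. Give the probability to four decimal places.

X is binomial with n = 12 and p = 0.50.
P(X ≥ 7) = Σ_{j=7}^{12} C(12,j)·0.50^j·0.50^{12−j}.
= 0.193359 + 0.120850 + 0.053711 + 0.016113 + 0.002930 + 0.000244 = 0.3872.

P = 0.3872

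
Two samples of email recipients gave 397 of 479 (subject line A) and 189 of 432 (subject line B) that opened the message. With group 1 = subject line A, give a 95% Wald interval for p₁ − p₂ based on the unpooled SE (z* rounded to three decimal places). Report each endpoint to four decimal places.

p̂₁ = 0.82881, p̂₂ = 0.43750, so the observed difference is 0.39131.
Unpooled SE = √(p̂₁(1−p̂₁)/n₁ + p̂₂(1−p̂₂)/n₂) = √(0.000296209 + 0.000569661) = 0.029426.
The 95% critical value is z* = 1.960. Margin = 1.960·0.029426 = 0.05767.
So the interval runs from 0.3336 to 0.4490.

(0.3336, 0.4490)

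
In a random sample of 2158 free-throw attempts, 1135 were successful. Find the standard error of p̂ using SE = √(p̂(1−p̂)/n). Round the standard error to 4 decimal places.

SE = 0.0107

The sample proportion is 1135/2158 = 0.52595.
p̂(1−p̂) = 0.249327.
Dividing by n and taking the root: √0.000115536 = 0.0107.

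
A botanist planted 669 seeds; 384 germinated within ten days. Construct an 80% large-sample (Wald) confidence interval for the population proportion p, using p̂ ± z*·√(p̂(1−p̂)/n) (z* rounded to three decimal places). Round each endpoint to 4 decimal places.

p̂ = 384/669 = 0.57399.
SE(p̂) = √(0.57399·0.42601/669) = 0.019118.
For 80% confidence, z* = 1.282.
Margin = 1.282·0.019118 = 0.02451.
Interval: 0.57399 ± 0.02451 → (0.5495, 0.5985).

(0.5495, 0.5985)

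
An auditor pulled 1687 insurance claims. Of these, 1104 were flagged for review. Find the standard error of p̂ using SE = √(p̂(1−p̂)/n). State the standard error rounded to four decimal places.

The sample proportion is 1104/1687 = 0.65442.
p̂(1−p̂) = 0.226154.
SE = √(0.226154/1687) = 0.0116.

SE = 0.0116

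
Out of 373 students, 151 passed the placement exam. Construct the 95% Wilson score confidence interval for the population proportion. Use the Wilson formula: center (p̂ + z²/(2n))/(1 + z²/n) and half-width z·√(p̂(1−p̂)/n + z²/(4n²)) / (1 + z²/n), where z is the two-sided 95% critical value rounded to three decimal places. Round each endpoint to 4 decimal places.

Here p̂ = 151/373 = 0.40483 and z = 1.960 (z² = 3.841600).
Denominator 1 + z²/n = 1 + 3.841600/373 = 1.010299.
Center = (0.40483 + 0.005150)/1.010299 = 0.40580.
Radicand: p̂(1−p̂)/n + z²/(4n²) = 0.000645957 + 0.000006903 = 0.000652860.
Half-width = 1.960·√0.000652860/1.010299 = 0.04957.
CI: 0.40580 ± 0.04957 = (0.3562, 0.4554).

(0.3562, 0.4554)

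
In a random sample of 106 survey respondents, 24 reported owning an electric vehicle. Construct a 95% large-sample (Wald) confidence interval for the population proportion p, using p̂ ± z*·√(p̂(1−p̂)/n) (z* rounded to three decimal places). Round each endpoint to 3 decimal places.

(0.147, 0.306)

The sample proportion is 24/106 = 0.22642.
SE = √(p̂(1−p̂)/n) = √(0.175151/106) = 0.040649.
The 95% critical value is z* = 1.960.
Margin = 1.960·0.040649 = 0.07967.
So the interval runs from 0.147 to 0.306.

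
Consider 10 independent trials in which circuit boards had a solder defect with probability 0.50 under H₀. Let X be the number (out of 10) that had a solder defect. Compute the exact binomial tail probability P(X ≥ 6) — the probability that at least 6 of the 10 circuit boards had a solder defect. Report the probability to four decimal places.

X ~ Binomial(n=10, p=0.50).
P(X ≥ 6) = Σ_{j=6}^{10} C(10,j)·0.50^j·0.50^{10−j}.
= 0.205078 + 0.117188 + 0.043945 + 0.009766 + 0.000977 = 0.3770.

P = 0.3770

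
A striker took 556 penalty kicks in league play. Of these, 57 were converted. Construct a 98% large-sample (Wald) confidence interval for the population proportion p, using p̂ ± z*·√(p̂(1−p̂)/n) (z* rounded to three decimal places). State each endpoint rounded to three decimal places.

(0.073, 0.132)

With x = 57 successes in n = 556, p̂ = 0.10252.
Standard error of p̂: √(0.092008/556) = √0.000165482 = 0.012864.
For 98% confidence, z* = 2.326.
Margin of error: 2.326 × 0.012864 = 0.02992.
Interval: 0.10252 ± 0.02992 → (0.073, 0.132).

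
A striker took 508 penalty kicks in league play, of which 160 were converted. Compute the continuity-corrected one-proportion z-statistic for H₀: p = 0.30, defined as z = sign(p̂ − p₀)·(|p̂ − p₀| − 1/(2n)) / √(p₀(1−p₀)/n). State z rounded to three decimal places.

z = 0.687

The sample proportion is 160/508 = 0.31496. p̂ − p₀ = 0.014961.
Continuity correction 1/(2n) = 1/1016 = 0.000984.
Corrected numerator: |0.014961| − 0.000984 = 0.013977.
Null standard error: √(0.30·0.70/508) = √0.000413386 = 0.020332.
z = +0.013977/0.020332 = 0.687.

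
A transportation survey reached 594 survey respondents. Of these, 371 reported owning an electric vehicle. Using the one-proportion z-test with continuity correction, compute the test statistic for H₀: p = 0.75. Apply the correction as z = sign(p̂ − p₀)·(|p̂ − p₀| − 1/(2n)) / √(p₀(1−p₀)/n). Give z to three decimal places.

p̂ = 371/594 = 0.62458. p̂ − p₀ = -0.125421.
Continuity correction 1/(2n) = 1/1188 = 0.000842.
Corrected numerator: |-0.125421| − 0.000842 = 0.124579.
SE₀ = √(0.75·0.25/594) = 0.017767.
z = −0.124579/0.017767 = -7.012.

z = -7.012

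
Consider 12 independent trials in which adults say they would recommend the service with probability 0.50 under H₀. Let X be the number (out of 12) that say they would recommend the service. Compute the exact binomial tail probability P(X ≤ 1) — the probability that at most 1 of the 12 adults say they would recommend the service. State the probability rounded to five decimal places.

P = 0.00317

X ~ Binomial(n=12, p=0.50).
P(X ≤ 1) = C(12,0)·0.50^0·0.50^12 + C(12,1)·0.50^1·0.50^11.
= 0.000244 + 0.002930 = 0.00317.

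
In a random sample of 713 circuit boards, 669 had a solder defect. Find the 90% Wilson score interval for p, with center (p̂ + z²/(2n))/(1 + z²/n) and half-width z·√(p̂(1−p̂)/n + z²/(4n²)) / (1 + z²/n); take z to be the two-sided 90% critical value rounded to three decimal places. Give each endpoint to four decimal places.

(0.9217, 0.9515)

Here p̂ = 669/713 = 0.93829 and z = 1.645 (z² = 2.706025).
1 + z²/n = 1.003795.
Adjusted center: (0.93829 + z²/(2n))/1.003795 = 0.93663.
Radicand: p̂(1−p̂)/n + z²/(4n²) = 0.000081210 + 0.000001331 = 0.000082541.
Half-width = 1.645·√0.000082541/1.003795 = 0.01489.
Interval: 0.93663 ± 0.01489 → (0.9217, 0.9515).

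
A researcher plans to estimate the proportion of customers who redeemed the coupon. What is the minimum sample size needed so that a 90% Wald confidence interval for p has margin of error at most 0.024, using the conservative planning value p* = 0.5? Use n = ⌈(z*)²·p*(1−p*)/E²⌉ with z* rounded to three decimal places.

n = 1175

For 90% confidence, z* = 1.645.
p*(1−p*) = 0.2500.
Required n before rounding: 2.706025 × 0.2500 / 0.024² = 1174.490.
⌈1174.490⌉ = 1175.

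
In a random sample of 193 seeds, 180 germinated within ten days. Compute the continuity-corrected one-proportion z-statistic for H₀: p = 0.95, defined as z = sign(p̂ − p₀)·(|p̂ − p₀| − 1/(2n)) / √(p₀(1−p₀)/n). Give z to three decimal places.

With x = 180 successes in n = 193, p̂ = 0.93264. p̂ − p₀ = -0.017358.
Continuity correction 1/(2n) = 1/386 = 0.002591.
Corrected numerator: |-0.017358| − 0.002591 = 0.014767.
SE₀ = √(0.95·0.05/193) = 0.015688.
z = −0.014767/0.015688 = -0.941.

z = -0.941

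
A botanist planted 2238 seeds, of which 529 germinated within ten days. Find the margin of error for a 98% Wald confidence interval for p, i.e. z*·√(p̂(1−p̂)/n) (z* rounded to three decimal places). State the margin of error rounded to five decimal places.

ME = 0.02089

Sample proportion p̂ = 529/2238 = 0.23637.
SE = √(p̂(1−p̂)/n) = √(0.180500/2238) = 0.008981.
z* = 2.326 at the 98% level.
ME = 2.326·0.008981 = 0.02089.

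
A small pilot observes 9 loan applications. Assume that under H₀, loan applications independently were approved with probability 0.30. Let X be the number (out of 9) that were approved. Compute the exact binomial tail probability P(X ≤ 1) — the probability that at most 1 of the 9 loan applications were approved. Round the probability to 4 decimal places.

P = 0.1960

X ~ Binomial(n=9, p=0.30).
P(X ≤ 1) = C(9,0)·0.30^0·0.70^9 + C(9,1)·0.30^1·0.70^8.
= 0.040354 + 0.155650 = 0.1960.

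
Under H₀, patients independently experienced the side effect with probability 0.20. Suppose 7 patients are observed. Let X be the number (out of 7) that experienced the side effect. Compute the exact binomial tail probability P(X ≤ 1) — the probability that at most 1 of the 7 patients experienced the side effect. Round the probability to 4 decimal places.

X ~ Binomial(n=7, p=0.20).
P(X ≤ 1) = C(7,0)·0.20^0·0.80^7 + C(7,1)·0.20^1·0.80^6.
= 0.209715 + 0.367002 = 0.5767.

P = 0.5767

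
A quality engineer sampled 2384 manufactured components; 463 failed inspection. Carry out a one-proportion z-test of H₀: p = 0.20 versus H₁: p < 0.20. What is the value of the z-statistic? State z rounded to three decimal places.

z = -0.707

Sample proportion p̂ = 463/2384 = 0.19421.
SE₀ = √(0.20·0.80/2384) = 0.008192.
z = (0.19421 − 0.20)/0.008192 = -0.00579/0.008192 = -0.707.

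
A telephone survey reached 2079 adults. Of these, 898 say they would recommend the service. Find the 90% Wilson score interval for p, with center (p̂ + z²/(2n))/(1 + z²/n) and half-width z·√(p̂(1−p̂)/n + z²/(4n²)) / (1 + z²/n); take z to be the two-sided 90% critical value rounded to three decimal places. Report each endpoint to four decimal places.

(0.4142, 0.4499)

Here p̂ = 898/2079 = 0.43194 and z = 1.645 (z² = 2.706025).
Denominator 1 + z²/n = 1 + 2.706025/2079 = 1.001302.
Center = (0.43194 + 0.000651)/1.001302 = 0.43203.
Radicand: p̂(1−p̂)/n + z²/(4n²) = 0.000118022 + 0.000000157 = 0.000118179.
Half-width = 1.645·√0.000118179/1.001302 = 0.01786.
So the interval runs from 0.4142 to 0.4499.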